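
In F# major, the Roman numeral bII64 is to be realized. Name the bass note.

D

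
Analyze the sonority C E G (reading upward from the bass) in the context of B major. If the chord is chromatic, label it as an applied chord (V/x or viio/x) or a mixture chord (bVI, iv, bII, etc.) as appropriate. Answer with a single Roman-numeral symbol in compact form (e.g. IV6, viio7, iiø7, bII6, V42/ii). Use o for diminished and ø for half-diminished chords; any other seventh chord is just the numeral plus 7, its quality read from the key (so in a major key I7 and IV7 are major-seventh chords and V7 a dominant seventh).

bII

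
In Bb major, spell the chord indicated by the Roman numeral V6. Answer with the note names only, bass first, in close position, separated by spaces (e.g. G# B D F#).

A C F

The numeral's case and figure indicate a major triad. In Bb major its root, the dominant, is F.
That chord is spelled F-A-C.
The figured bass 6 indicates first inversion, placing the third (A) in the bass: A-C-F.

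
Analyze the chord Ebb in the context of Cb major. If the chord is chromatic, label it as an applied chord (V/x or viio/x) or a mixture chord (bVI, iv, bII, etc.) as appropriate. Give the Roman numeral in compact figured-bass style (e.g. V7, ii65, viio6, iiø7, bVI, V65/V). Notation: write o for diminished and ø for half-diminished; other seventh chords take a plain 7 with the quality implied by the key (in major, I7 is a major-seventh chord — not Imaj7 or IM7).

bIII

Stacked in thirds the chord is Ebb-Gb-Bbb: a major triad on Ebb.
Ebb is the lowered third degree of Cb major (diatonic 3 would be Eb). This is a major triad on the lowered third degree, borrowed from the parallel minor.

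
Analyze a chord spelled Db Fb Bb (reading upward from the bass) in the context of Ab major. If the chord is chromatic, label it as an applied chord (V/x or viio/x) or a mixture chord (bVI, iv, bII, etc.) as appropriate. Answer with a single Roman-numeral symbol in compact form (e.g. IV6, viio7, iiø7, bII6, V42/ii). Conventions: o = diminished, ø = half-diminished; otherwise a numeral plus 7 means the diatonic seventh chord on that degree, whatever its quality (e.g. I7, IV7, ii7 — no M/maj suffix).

iio6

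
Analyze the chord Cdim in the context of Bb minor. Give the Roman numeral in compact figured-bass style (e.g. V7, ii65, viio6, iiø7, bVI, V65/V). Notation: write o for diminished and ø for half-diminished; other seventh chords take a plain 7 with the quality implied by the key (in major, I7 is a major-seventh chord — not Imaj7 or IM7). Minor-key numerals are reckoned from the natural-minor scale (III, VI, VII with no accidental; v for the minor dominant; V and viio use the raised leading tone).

The pitches C-Eb-Gb form a diminished triad rooted on C.
C is scale degree 2 in Bb minor, and a diminished triad on that degree is written iio.

iio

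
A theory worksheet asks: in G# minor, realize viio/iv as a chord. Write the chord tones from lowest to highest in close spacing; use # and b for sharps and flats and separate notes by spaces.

B# D# F#

viio/iv is a secondary leading-tone chord. The target iv is C# in G# minor; the applied chord is rooted a semitone below, on B#.
Building a diminished triad on B# gives B#-D#-F#.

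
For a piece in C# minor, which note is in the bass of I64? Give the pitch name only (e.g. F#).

G#

I in C# minor has root C#; the chord is C#-E#-G#.
The figure 64 means second inversion — the fifth is in the bass.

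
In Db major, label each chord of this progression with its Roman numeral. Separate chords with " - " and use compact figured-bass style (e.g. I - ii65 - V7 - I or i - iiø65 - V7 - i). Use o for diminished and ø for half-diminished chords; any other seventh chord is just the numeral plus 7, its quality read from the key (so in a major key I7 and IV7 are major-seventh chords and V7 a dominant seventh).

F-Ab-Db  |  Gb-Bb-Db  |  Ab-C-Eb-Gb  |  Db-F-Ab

F-Ab-Db has root Db, degree 1 in Db major, so I6.
Gb-Bb-Db has root Gb, degree 4 in Db major, so IV.
Ab-C-Eb-Gb: root Ab is the dominant; dominant seventh chord there is V7.
Db-F-Ab: root Db is the tonic; major triad there is I.

I6 - IV - V7 - I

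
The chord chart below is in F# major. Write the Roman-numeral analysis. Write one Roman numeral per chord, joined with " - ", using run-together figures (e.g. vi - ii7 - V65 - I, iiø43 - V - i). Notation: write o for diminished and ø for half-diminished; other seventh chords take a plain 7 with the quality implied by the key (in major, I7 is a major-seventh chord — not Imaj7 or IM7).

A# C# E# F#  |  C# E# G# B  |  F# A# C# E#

I65 - V7 - I7

A#-C#-E#-F# has root F#, degree 1 in F# major, so I65.
C#-E#-G#-B: root C# is the dominant; dominant seventh chord there is V7.
F#-A#-C#-E#: root F# is the tonic; major seventh chord there is I7.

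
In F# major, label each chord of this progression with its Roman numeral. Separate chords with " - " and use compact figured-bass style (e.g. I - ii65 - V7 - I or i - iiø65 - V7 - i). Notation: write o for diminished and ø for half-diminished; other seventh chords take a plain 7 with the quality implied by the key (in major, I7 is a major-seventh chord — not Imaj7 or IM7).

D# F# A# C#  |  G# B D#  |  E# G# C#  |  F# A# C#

vi7 - ii - V6 - I

D#-F#-A#-C#: minor seventh chord on D# = scale degree 6 → vi7.
G#-B-D#: root G# is the supertonic; minor triad there is ii.
E#-G#-C#: major triad on C# = scale degree 5 → V6.
F#-A#-C#: major triad on F# = scale degree 1 → I.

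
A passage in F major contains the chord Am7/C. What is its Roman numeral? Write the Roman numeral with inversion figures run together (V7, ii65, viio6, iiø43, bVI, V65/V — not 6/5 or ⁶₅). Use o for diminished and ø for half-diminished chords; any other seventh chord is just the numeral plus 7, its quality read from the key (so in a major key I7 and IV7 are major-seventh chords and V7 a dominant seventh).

The pitches A-C-E-G form a minor seventh chord rooted on A.
In F major, A is the mediant; the diatonic minor seventh chord there is iii7.
With C in the bass the chord is in first inversion, so the figured bass is 65.

iii65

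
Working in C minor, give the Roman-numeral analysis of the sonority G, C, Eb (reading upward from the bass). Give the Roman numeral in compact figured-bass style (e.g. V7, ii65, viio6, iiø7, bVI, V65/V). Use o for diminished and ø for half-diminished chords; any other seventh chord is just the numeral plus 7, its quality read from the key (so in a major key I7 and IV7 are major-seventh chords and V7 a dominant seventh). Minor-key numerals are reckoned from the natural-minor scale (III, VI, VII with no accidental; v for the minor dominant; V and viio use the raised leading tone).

i64

The pitches C-Eb-G form a minor triad rooted on C.
In C minor, C is the tonic; the diatonic minor triad there is i.
With G in the bass the chord is in second inversion, so the figured bass is 64.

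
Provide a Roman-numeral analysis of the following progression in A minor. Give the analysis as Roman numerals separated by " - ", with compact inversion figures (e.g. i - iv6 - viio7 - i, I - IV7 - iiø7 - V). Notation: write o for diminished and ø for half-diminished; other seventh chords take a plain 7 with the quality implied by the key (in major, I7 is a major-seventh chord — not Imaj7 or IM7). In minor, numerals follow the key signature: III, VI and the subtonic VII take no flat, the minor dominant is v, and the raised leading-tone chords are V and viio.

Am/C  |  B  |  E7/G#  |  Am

Am/C: minor triad on A = scale degree 1 → i6.
B: chromatic; B is V of V, so V/V.
E7/G# has root E, degree 5 in A minor, so V65.
Am: minor triad on A = scale degree 1 → i.

i6 - V/V - V65 - i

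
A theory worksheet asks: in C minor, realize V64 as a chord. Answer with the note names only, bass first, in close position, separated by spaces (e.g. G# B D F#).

D G B

In C minor, the fifth degree is G. The dominant is major (leading tone raised), so V is a major triad.
That chord is spelled G-B-D.
The figured bass 64 indicates second inversion, placing the fifth (D) in the bass: D-G-B.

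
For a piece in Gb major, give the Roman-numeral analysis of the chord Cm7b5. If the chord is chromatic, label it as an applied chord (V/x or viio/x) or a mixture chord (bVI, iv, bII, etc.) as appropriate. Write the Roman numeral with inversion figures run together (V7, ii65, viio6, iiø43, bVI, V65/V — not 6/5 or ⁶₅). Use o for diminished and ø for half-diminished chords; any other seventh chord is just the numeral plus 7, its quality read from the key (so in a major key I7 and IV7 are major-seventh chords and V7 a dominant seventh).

viiø7/V

The pitches C-Eb-Gb-Bb form a half-diminished seventh chord rooted on C.
C sits a half step below Db (V in Gb major); a diminished chord there is the applied leading-tone chord of V.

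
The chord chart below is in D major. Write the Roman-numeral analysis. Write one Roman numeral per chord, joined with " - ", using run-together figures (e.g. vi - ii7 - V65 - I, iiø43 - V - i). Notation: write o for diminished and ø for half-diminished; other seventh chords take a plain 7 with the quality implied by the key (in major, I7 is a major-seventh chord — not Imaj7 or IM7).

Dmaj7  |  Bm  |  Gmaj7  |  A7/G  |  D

I7 - vi - IV7 - V42 - I

Dmaj7 has root D, degree 1 in D major, so I7.
Bm: minor triad on B = scale degree 6 → vi.
Gmaj7 has root G, degree 4 in D major, so IV7.
A7/G: root A is the dominant; dominant seventh chord there is V42.
D has root D, degree 1 in D major, so I.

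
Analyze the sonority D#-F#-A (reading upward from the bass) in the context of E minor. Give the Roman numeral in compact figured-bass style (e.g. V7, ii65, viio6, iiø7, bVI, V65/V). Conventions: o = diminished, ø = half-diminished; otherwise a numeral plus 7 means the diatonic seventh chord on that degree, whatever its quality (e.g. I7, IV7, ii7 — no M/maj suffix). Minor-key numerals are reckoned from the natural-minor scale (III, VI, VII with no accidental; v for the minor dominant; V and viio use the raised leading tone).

viio

Stacked in thirds the chord is D#-F#-A: a diminished triad on D#.
D# is scale degree 7 in E minor, and a diminished triad on that degree is written viio.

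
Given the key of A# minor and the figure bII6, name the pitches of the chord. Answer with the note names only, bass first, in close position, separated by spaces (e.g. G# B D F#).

D# F# B

bII6 is the Neapolitan sixth — a major triad on the lowered second degree, here in its customary first inversion. In A# minor that root is B.
So the chord is B-D#-F#.
The figured bass 6 indicates first inversion, placing the third (D#) in the bass: D#-F#-B.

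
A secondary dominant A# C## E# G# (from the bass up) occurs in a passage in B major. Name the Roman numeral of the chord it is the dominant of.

The chord is a dominant seventh chord on A#.
A dominant resolves down a perfect fifth: A# → D#. In B major, D# is scale degree 3, i.e. iii.

iii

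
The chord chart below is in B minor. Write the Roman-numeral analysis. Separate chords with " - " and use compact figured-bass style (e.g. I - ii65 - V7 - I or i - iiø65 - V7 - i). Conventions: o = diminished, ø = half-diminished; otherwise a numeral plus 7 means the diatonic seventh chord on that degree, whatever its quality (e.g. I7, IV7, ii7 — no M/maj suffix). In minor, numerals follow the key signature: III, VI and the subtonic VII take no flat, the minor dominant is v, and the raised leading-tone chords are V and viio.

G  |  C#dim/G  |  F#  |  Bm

G: root G is the submediant; major triad there is VI.
C#dim/G: diminished triad on C# = scale degree 2 → iio64.
F#: root F# is the dominant; major triad there is V.
Bm: root B is the tonic; minor triad there is i.

VI - iio64 - V - i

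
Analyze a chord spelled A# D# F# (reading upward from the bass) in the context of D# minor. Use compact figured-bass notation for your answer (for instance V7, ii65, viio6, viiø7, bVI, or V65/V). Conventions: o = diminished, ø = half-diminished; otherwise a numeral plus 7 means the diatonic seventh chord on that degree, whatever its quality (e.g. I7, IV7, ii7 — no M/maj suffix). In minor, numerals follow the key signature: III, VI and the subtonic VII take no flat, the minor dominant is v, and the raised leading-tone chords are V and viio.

i64

Stacked in thirds the chord is D#-F#-A#: a minor triad on D#.
In D# minor, D# is the tonic; the diatonic minor triad there is i.
With A# in the bass the chord is in second inversion, so the figured bass is 64.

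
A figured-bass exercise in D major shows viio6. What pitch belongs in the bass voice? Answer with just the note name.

E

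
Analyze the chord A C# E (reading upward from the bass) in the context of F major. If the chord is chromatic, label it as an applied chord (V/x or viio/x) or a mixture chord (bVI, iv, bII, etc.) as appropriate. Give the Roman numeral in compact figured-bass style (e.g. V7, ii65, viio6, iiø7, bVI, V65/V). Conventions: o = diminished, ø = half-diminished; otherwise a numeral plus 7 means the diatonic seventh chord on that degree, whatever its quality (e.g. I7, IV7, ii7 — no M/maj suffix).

V/vi

Stacked in thirds the chord is A-C#-E: a major triad on A.
A is not a diatonic chord root with this quality in F major, but it lies a perfect fifth above D (vi), so the chord functions as an applied dominant of vi.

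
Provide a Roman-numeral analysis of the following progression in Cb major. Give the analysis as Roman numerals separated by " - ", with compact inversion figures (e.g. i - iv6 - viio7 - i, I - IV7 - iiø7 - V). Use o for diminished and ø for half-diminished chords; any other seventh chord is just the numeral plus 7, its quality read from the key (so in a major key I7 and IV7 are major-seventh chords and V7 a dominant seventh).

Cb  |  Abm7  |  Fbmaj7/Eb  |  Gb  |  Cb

I - vi7 - IV42 - V - I

Cb: root Cb is the tonic; major triad there is I.
Abm7: minor seventh chord on Ab = scale degree 6 → vi7.
Fbmaj7/Eb: major seventh chord on Fb = scale degree 4 → IV42.
Gb: major triad on Gb = scale degree 5 → V.
Cb: major triad on Cb = scale degree 1 → I.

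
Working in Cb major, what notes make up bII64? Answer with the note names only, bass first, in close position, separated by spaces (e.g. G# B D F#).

Abb Dbb Fb

bII64 is the Neapolitan chord — a major triad on the lowered second degree. In Cb major that root is Dbb.
So the chord is Dbb-Fb-Abb.
The figured bass 64 indicates second inversion, placing the fifth (Abb) in the bass: Abb-Dbb-Fb.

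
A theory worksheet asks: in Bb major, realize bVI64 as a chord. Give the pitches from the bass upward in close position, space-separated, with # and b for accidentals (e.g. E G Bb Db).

Scale degree 6 in Bb major is G; lowering it a half step gives Gb. bVI64 is a major triad on the lowered sixth degree, borrowed from the parallel minor.
So the chord is Gb-Bb-Db.
The figured bass 64 indicates second inversion, placing the fifth (Db) in the bass: Db-Gb-Bb.

Db Gb Bb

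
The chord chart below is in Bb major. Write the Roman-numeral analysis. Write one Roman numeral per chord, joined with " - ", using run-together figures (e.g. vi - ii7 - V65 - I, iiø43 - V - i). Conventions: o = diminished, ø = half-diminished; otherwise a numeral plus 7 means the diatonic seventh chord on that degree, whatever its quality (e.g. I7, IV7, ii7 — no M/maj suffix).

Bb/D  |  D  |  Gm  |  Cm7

Bb/D has root Bb, degree 1 in Bb major, so I6.
D is the secondary dominant of vi (major triad on D): V/vi.
Gm has root G, degree 6 in Bb major, so vi.
Cm7: minor seventh chord on C = scale degree 2 → ii7.

I6 - V/vi - vi - ii7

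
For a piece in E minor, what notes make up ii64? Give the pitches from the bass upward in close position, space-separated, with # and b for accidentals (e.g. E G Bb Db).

ii64 is the minor supertonic, borrowed from the parallel major (the Dorian ii). In E minor that root is F#.
So the chord is F#-A-C#, a minor triad.
With the 64 figure the chord is in second inversion; from the bass C# upward in close position it reads C#-F#-A.

C# F# A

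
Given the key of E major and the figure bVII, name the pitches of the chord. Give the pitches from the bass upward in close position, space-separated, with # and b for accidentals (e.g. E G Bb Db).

Scale degree 7 in E major is D#; lowering it a half step gives D. bVII is a major triad on the lowered seventh degree (the subtonic), borrowed from the parallel minor.
So the chord is D-F#-A.

D F# A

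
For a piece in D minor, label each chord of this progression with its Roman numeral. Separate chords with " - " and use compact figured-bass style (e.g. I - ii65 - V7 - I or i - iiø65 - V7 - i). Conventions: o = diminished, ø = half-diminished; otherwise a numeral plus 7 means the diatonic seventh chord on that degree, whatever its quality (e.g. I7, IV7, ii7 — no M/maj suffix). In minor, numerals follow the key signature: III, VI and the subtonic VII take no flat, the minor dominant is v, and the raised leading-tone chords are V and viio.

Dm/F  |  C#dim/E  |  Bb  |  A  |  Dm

i6 - viio6 - VI - V - i

Dm/F has root D, degree 1 in D minor, so i6.
C#dim/E has root C#, degree 7 in D minor, so viio6.
Bb has root Bb, degree 6 in D minor, so VI.
A has root A, degree 5 in D minor, so V.
Dm: minor triad on D = scale degree 1 → i.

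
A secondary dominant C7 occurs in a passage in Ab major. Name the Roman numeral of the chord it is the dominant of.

The chord is a dominant seventh chord on C.
A dominant resolves down a perfect fifth: C → F. In Ab major, F is scale degree 6, i.e. vi.

vi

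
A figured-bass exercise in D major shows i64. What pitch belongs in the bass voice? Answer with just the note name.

A

i in D major has root D; the chord is D-F-A.
The figure 64 means second inversion — the fifth is in the bass.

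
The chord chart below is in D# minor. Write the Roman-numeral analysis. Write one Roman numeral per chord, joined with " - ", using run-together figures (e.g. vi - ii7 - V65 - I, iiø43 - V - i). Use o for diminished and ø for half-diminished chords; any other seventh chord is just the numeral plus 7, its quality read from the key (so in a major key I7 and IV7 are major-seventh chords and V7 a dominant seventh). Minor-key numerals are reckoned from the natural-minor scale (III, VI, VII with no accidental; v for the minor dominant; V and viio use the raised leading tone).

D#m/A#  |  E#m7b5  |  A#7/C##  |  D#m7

i64 - iiø7 - V65 - i7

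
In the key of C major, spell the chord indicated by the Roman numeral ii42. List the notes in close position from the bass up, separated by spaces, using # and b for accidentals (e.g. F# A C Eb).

C D F A

In C major, the supertonic is D, and the diatonic chord built there is a minor seventh chord.
That chord is spelled D-F-A-C.
The figured bass 42 indicates third inversion, placing the seventh (C) in the bass: C-D-F-A.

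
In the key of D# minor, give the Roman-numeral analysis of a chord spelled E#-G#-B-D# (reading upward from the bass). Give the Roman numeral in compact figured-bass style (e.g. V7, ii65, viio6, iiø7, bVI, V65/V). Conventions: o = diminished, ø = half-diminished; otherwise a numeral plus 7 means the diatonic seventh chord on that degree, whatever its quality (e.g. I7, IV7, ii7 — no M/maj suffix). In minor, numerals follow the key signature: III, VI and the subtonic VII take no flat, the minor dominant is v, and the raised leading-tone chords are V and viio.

iiø7

Stacked in thirds the chord is E#-G#-B-D#: a half-diminished seventh chord on E#.
E# is scale degree 2 in D# minor, and a half-diminished seventh chord on that degree is written iiø7.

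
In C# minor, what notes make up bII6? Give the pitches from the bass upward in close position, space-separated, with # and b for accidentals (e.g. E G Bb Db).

Scale degree 2 in C# minor is D#; lowering it a half step gives D. bII6 is the Neapolitan sixth — a major triad on the lowered second degree, here in its customary first inversion.
So the chord is D-F#-A, a major triad.
With the 6 figure the chord is in first inversion; from the bass F# upward in close position it reads F#-A-D.

F# A D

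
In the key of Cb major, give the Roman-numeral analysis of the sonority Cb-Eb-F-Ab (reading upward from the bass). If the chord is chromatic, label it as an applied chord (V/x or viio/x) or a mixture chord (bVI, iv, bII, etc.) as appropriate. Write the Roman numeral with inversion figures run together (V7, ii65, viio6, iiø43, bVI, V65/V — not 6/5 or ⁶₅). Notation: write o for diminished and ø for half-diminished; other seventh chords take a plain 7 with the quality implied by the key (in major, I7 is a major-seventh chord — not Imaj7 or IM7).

viiø43/V

The pitches F-Ab-Cb-Eb form a half-diminished seventh chord rooted on F.
F sits a half step below Gb (V in Cb major); a diminished chord there is the applied leading-tone chord of V.
With Cb in the bass the chord is in second inversion, so the figured bass is 43.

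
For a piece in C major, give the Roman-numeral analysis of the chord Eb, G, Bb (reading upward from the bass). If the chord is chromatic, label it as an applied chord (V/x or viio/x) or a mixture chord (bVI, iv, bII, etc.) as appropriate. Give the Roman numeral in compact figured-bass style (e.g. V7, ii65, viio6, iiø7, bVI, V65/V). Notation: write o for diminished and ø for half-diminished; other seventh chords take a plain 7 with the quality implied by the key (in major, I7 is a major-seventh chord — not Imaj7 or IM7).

bIII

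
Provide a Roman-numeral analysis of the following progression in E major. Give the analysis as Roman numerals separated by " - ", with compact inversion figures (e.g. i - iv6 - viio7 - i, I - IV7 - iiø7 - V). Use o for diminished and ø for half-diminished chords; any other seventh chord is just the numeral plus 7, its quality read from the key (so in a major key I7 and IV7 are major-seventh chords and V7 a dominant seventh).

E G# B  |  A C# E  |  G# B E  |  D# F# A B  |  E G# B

E-G#-B: root E is the tonic; major triad there is I.
A-C#-E has root A, degree 4 in E major, so IV.
G#-B-E: root E is the tonic; major triad there is I6.
D#-F#-A-B has root B, degree 5 in E major, so V65.
E-G#-B: major triad on E = scale degree 1 → I.

I - IV - I6 - V65 - I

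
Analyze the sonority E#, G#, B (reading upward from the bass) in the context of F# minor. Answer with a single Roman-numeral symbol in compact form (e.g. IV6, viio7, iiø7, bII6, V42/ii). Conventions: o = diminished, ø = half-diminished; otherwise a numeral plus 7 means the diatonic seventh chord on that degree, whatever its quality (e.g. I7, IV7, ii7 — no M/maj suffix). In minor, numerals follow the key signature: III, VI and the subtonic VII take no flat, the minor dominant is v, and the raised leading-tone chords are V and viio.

Stacked in thirds the chord is E#-G#-B: a diminished triad on E#.
E# is scale degree 7 in F# minor, and a diminished triad on that degree is written viio.

viio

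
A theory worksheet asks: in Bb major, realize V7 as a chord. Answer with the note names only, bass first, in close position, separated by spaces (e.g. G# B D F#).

F A C Eb

The numeral's case and figure indicate a dominant seventh chord. In Bb major its root, the fifth degree, is F.
That chord is spelled F-A-C-Eb.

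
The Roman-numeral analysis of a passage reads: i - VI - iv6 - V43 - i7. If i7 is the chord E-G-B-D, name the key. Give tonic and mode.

i7 is given as E-G-B-D — a minor seventh chord with root E.
If E is scale degree 1 and the mode makes that degree carry a minor seventh chord, the tonic is E and the mode is minor.

E minor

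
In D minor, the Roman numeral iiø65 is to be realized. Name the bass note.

G

iiø in D minor has root E; the chord is E-G-Bb-D.
The figure 65 means first inversion — the third is in the bass.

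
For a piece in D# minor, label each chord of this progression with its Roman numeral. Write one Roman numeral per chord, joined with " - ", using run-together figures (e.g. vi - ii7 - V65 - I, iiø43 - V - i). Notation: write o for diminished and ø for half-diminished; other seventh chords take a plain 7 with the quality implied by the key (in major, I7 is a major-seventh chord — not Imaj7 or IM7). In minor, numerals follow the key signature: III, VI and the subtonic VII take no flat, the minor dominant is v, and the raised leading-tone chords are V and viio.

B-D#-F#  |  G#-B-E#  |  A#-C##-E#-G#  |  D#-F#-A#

VI - iio6 - V7 - i

B-D#-F#: major triad on B = scale degree 6 → VI.
G#-B-E#: root E# is the supertonic; diminished triad there is iio6.
A#-C##-E#-G#: root A# is the dominant; dominant seventh chord there is V7.
D#-F#-A# has root D#, degree 1 in D# minor, so i.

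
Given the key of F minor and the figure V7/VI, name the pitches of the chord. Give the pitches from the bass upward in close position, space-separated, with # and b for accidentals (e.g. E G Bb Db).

Ab C Eb Gb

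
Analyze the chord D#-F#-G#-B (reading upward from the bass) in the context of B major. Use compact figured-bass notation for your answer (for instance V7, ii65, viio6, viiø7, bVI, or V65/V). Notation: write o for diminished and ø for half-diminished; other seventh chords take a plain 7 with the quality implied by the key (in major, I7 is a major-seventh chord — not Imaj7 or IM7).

The pitches G#-B-D#-F# form a minor seventh chord rooted on G#.
In B major, G# is the submediant; the diatonic minor seventh chord there is vi7.
With D# in the bass the chord is in second inversion, so the figured bass is 43.

vi43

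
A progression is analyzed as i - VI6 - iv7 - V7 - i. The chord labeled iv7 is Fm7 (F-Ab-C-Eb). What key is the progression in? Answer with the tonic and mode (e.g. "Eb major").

C minor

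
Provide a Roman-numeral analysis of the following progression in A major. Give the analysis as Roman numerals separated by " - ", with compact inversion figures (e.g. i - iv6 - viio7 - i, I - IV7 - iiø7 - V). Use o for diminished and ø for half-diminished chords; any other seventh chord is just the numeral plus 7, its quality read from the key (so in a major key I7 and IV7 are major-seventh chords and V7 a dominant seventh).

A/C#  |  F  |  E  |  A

I6 - bVI - V - I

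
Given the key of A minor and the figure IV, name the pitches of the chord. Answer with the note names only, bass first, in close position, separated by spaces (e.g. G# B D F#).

D F# A

Scale degree 4 in A minor is D; here the chord built on it is altered to a major triad. IV is the major subdominant, borrowed from the parallel major.
So the chord is D-F#-A, a major triad.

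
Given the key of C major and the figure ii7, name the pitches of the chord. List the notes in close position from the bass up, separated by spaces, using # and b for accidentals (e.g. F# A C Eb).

D F A C

In C major, scale degree 2 is D, and the diatonic chord built there is a minor seventh chord.
Stacking thirds from D gives D-F-A-C.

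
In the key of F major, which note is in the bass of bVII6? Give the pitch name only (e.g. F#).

bVII in F major has root Eb; the chord is Eb-G-Bb.
The figure 6 means first inversion — the third is in the bass.

G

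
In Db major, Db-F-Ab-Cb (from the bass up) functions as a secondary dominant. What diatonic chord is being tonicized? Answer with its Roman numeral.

The chord is a dominant seventh chord on Db.
A dominant resolves down a perfect fifth: Db → Gb. In Db major, Gb is scale degree 4, i.e. IV.

IV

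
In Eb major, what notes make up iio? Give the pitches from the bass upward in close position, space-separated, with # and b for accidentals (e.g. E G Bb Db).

F Ab Cb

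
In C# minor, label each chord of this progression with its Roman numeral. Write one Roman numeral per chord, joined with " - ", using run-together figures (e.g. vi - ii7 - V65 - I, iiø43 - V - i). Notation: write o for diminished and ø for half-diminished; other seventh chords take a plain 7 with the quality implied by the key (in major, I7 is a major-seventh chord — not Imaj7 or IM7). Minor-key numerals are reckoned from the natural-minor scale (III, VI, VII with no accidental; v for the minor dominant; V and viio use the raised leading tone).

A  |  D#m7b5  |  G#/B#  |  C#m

A: root A is the submediant; major triad there is VI.
D#m7b5 has root D#, degree 2 in C# minor, so iiø7.
G#/B# has root G#, degree 5 in C# minor, so V6.
C#m: root C# is the tonic; minor triad there is i.

VI - iiø7 - V6 - i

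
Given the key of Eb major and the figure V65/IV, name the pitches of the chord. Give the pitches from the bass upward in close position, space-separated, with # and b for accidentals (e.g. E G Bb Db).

G Bb Db Eb

V65/IV is a secondary dominant — the dominant seventh of IV. IV in Eb major is Ab, so the applied chord's root is Eb, a perfect fifth above.
Building a dominant seventh chord on Eb gives Eb-G-Bb-Db.
The figured bass 65 indicates first inversion, placing the third (G) in the bass: G-Bb-Db-Eb.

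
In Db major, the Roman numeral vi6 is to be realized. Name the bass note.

vi in Db major has root Bb; the chord is Bb-Db-F.
The figure 6 means first inversion — the third is in the bass.

Db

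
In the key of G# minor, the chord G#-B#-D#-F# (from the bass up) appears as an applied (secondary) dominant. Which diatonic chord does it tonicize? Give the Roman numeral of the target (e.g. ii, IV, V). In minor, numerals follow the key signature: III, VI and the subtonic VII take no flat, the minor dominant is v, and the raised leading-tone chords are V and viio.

The chord is a dominant seventh chord on G#.
A dominant resolves down a perfect fifth: G# → C#. In G# minor, C# is scale degree 4, i.e. iv.

iv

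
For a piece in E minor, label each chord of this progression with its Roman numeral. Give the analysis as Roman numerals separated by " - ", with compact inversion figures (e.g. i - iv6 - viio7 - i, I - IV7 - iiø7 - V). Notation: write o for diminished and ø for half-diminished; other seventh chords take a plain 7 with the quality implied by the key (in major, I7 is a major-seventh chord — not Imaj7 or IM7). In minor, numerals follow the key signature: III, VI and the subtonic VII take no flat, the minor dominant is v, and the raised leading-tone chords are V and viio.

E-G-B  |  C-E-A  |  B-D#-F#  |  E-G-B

i - iv6 - V - i

E-G-B: minor triad on E = scale degree 1 → i.
C-E-A: minor triad on A = scale degree 4 → iv6.
B-D#-F#: root B is the dominant; major triad there is V.
E-G-B: minor triad on E = scale degree 1 → i.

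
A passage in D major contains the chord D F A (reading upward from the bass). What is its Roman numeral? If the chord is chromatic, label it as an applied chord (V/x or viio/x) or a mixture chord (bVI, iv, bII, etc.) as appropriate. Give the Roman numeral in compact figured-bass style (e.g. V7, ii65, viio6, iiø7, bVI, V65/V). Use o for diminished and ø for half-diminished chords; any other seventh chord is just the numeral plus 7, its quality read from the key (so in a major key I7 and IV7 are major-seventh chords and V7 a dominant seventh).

i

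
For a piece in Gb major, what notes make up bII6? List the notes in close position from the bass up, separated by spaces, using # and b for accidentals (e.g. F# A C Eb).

Cb Ebb Abb

bII6 is the Neapolitan sixth — a major triad on the lowered second degree, here in its customary first inversion. In Gb major that root is Abb.
So the chord is Abb-Cb-Ebb.
With the 6 figure the chord is in first inversion; from the bass Cb upward in close position it reads Cb-Ebb-Abb.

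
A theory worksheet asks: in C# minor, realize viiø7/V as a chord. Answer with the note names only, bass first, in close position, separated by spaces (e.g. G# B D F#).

F## A# C# E#

The slash marks an applied leading-tone chord: viio of V. In C# minor, V is G#, so the leading tone to it is F##, a half step below.
Building a half-diminished seventh chord on F## gives F##-A#-C#-E#.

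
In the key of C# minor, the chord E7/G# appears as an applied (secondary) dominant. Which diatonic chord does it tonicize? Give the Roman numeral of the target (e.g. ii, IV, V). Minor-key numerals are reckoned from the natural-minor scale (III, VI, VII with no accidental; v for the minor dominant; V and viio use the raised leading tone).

The chord is a dominant seventh chord on E.
A dominant resolves down a perfect fifth: E → A. In C# minor, A is scale degree 6, i.e. VI.

VI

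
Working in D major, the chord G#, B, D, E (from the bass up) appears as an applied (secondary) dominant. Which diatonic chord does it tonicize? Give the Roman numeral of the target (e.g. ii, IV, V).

V

The chord is a dominant seventh chord on E.
A dominant resolves down a perfect fifth: E → A. In D major, A is scale degree 5, i.e. V.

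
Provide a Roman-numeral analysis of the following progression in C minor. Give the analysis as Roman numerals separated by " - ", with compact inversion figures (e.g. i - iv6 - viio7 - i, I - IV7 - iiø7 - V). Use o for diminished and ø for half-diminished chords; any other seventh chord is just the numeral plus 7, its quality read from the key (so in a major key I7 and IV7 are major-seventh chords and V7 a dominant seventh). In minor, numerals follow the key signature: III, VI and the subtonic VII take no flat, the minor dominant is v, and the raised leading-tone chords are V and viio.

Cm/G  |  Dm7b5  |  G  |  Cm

i64 - iiø7 - V - i

Cm/G has root C, degree 1 in C minor, so i64.
Dm7b5 has root D, degree 2 in C minor, so iiø7.
G has root G, degree 5 in C minor, so V.
Cm: root C is the tonic; minor triad there is i.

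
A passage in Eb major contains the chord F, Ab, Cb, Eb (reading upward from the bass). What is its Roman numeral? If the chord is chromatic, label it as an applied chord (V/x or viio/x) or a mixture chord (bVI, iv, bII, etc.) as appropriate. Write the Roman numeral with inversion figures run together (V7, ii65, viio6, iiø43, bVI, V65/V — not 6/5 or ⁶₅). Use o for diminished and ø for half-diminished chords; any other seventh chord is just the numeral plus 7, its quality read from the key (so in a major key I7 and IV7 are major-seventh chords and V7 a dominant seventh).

iiø7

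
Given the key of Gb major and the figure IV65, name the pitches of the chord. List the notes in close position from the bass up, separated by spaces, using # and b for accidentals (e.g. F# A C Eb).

In Gb major, the subdominant is Cb, and the diatonic chord built there is a major seventh chord.
That chord is spelled Cb-Eb-Gb-Bb.
With the 65 figure the chord is in first inversion; from the bass Eb upward in close position it reads Eb-Gb-Bb-Cb.

Eb Gb Bb Cb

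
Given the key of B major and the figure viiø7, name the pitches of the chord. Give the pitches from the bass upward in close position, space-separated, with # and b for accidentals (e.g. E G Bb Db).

A# C# E G#

In B major, scale degree 7 is A#, and the diatonic chord built there is a half-diminished seventh chord.
That chord is spelled A#-C#-E-G#.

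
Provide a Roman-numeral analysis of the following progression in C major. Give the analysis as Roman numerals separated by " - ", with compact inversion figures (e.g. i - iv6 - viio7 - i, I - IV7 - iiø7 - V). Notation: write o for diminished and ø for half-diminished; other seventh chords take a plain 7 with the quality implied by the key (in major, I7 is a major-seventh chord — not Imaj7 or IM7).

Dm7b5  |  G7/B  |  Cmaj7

iiø7 - V65 - I7

Dm7b5: D with this quality isn't in the key; it's iiø7, borrowed from the parallel minor.
G7/B: dominant seventh chord on G = scale degree 5 → V65.
Cmaj7: major seventh chord on C = scale degree 1 → I7.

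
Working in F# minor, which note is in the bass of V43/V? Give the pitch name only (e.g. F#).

D#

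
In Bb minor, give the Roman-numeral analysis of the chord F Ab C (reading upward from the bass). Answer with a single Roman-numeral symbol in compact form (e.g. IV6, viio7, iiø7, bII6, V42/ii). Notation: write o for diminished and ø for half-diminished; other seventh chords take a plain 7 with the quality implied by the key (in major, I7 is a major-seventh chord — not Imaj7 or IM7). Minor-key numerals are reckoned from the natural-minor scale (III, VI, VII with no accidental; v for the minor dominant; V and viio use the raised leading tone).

v

Stacked in thirds the chord is F-Ab-C: a minor triad on F.
In Bb minor, F is the dominant; the diatonic minor triad there is v.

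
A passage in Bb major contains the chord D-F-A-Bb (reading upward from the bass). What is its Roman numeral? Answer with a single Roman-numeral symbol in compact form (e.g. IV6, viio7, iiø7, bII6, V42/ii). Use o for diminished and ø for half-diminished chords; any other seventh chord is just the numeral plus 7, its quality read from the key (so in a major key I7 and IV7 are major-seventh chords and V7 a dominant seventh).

The pitches Bb-D-F-A form a major seventh chord rooted on Bb.
Bb is scale degree 1 in Bb major, and a major seventh chord on that degree is written I7.
With D in the bass the chord is in first inversion, so the figured bass is 65.

I65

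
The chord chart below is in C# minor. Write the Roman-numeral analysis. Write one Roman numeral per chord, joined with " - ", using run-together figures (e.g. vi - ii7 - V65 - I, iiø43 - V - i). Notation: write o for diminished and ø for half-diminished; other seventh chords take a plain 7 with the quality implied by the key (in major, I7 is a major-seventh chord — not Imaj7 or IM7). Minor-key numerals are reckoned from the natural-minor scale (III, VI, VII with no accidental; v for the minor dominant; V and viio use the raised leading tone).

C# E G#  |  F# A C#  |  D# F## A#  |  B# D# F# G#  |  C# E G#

i - iv - V/V - V65 - i

C#-E-G#: root C# is the tonic; minor triad there is i.
F#-A-C# has root F#, degree 4 in C# minor, so iv.
D#-F##-A#: a major triad on D#, the applied dominant of V → V/V.
B#-D#-F#-G#: dominant seventh chord on G# = scale degree 5 → V65.
C#-E-G#: minor triad on C# = scale degree 1 → i.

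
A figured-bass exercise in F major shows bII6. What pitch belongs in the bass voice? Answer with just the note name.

bII in F major has root Gb; the chord is Gb-Bb-Db.
The figure 6 means first inversion — the third is in the bass.

Bb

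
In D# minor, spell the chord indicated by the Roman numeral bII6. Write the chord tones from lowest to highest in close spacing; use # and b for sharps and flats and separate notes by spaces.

Scale degree 2 in D# minor is E#; lowering it a half step gives E. bII6 is the Neapolitan sixth — a major triad on the lowered second degree, here in its customary first inversion.
So the chord is E-G#-B, a major triad.
With the 6 figure the chord is in first inversion; from the bass G# upward in close position it reads G#-B-E.

G# B E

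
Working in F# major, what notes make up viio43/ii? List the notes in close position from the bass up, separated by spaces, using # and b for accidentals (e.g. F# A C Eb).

C# E F## A#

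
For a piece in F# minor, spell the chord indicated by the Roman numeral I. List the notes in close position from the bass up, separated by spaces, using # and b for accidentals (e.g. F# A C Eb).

F# A# C#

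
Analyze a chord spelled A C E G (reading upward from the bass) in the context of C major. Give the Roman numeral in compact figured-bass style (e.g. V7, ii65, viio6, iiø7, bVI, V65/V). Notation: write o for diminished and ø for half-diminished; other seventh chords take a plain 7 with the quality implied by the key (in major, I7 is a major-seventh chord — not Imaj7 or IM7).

vi7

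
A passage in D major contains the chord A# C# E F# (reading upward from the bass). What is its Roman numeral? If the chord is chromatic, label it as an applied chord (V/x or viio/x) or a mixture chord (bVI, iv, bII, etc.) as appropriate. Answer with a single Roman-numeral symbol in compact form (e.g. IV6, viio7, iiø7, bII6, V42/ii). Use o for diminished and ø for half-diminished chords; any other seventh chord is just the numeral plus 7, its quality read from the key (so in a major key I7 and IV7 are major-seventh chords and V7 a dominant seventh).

Stacked in thirds the chord is F#-A#-C#-E: a dominant seventh chord on F#.
F# is not a diatonic chord root with this quality in D major, but it lies a perfect fifth above B (vi), so the chord functions as an applied dominant of vi.
With A# in the bass the chord is in first inversion, so the figured bass is 65.

V65/vi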